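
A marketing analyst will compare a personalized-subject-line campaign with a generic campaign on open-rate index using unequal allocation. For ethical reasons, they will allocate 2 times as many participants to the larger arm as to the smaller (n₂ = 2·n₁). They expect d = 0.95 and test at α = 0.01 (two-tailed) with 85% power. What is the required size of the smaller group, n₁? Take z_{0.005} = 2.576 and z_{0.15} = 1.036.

n₁ = 22

With allocation ratio k = n₂/n₁ = 2, Var(x̄₁−x̄₂) = σ²(1/n₁ + 1/(k·n₁)) = σ²·(k+1)/(k·n₁).
So n₁ = (1 + 1/k)·((z_{α/2} + z_β)/d)² = 1.500 × (3.612/0.95)².
n₁ = 1.500 × 14.46 = 21.7.
Round up: n₁ = 22, giving n₂ = 2 × 22 = 44.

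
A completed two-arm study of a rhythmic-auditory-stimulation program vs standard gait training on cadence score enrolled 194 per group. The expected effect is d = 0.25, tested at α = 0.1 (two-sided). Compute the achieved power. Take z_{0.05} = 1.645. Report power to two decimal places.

For two equal groups, power = Φ(d·√(n/2) − z_{α/2}).
d·√(n/2) = 0.25 × √(194/2) = 0.25 × 9.849 = 2.462.
z_β = 2.462 − 1.645 = 0.817.
Power = Φ(0.817) = 0.793.

power ≈ 0.79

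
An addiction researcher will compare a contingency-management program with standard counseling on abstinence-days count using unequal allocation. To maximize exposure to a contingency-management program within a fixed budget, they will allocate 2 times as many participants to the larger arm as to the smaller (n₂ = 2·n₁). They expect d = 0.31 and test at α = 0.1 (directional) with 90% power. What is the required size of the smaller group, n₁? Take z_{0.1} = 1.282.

With allocation ratio k = n₂/n₁ = 2, Var(x̄₁−x̄₂) = σ²(1/n₁ + 1/(k·n₁)) = σ²·(k+1)/(k·n₁).
So n₁ = (1 + 1/k)·((z_{α} + z_β)/d)² = 1.500 × (2.564/0.31)².
n₁ = 1.500 × 68.41 = 102.6.
Round up: n₁ = 103, giving n₂ = 2 × 103 = 206.

n₁ = 103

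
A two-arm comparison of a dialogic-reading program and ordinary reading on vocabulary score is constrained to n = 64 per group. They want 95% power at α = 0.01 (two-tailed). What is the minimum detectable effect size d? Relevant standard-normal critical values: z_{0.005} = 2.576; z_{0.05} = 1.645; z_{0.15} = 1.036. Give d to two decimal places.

For two independent groups of n = 64 each: d_min = (z_{α/2} + z_β)·√(2/n).
z-sum = 2.576 + 1.645 = 4.221.
d_min = 4.221 × √(2/64) = 4.221 × 0.1768 = 0.746.

d_min ≈ 0.75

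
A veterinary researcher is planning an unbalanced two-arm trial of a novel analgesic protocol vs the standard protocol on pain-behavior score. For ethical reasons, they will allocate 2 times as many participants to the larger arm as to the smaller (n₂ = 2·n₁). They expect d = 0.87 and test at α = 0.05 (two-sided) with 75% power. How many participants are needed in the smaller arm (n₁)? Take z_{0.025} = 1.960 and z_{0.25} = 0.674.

n₁ = 14

With allocation ratio k = n₂/n₁ = 2, Var(x̄₁−x̄₂) = σ²(1/n₁ + 1/(k·n₁)) = σ²·(k+1)/(k·n₁).
So n₁ = (1 + 1/k)·((z_{α/2} + z_β)/d)² = 1.500 × (2.634/0.87)².
n₁ = 1.500 × 9.17 = 13.7.
Round up: n₁ = 14, giving n₂ = 2 × 14 = 28.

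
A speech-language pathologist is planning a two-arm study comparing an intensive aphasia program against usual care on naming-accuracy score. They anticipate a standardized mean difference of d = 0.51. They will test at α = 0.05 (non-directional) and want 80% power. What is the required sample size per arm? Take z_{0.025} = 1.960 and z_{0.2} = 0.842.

For two independent groups with equal n: n = 2·((z_{α/2} + z_β) / d)².
z_{α/2} + z_β = 1.960 + 0.842 = 2.802.
n = 2 × (2.802 / 0.51)² = 2 × 5.494² = 2 × 30.19 = 60.4.
Round up to the next whole participant.

n = 61 per group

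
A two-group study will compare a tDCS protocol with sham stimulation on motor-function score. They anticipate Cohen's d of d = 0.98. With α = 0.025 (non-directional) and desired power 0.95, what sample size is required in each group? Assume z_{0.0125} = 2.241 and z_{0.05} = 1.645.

For two independent groups with equal n: n = 2·((z_{α/2} + z_β) / d)².
z_{α/2} + z_β = 2.241 + 1.645 = 3.886.
n = 2 × (3.886 / 0.98)² = 2 × 3.965² = 2 × 15.72 = 31.4.
Round up to the next whole participant.

n = 32 per group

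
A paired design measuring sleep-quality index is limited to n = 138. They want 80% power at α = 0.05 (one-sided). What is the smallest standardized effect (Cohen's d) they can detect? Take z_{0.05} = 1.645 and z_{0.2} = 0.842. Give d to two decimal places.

For a single sample (or paired design) of n = 138: d_min = (z_{α} + z_β)/√n.
z-sum = 1.645 + 0.842 = 2.487.
d_min = 2.487 / √138 = 2.487 / 11.747 = 0.212.

d_min ≈ 0.21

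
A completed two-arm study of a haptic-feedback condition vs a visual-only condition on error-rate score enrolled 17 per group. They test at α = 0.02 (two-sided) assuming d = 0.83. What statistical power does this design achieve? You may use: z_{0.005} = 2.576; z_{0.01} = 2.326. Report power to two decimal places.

power ≈ 0.54

For two equal groups, power = Φ(d·√(n/2) − z_{α/2}).
d·√(n/2) = 0.83 × √(17/2) = 0.83 × 2.915 = 2.420.
z_β = 2.420 − 2.326 = 0.094.
Power = Φ(0.094) = 0.537.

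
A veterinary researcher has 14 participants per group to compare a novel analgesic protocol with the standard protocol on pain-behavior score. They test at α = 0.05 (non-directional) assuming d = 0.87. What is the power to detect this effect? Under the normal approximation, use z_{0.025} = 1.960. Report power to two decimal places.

power ≈ 0.63

For two equal groups, power = Φ(d·√(n/2) − z_{α/2}).
d·√(n/2) = 0.87 × √(14/2) = 0.87 × 2.646 = 2.302.
z_β = 2.302 − 1.960 = 0.342.
Power = Φ(0.342) = 0.634.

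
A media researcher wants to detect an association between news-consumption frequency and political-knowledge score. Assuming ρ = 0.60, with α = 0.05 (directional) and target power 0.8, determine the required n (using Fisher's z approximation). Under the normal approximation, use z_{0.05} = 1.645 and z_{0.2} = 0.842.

n = 16

Fisher's z: C = ½·ln((1+r)/(1−r)) = ½·ln(4.0000) = 0.6931.
n = ((z_{α} + z_β)/C)² + 3.
(1.645 + 0.842) / 0.6931 = 2.487 / 0.6931 = 3.588.
n = 3.588² + 3 = 12.88 + 3 = 15.9.
Round up.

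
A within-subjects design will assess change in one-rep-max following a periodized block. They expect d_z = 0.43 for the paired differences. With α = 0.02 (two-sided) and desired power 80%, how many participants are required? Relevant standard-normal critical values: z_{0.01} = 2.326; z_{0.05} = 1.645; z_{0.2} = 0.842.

n = 55 pairs

For a paired (one-sample on differences) test: n = ((z_{α/2} + z_β) / d)².
z_{α/2} + z_β = 2.326 + 0.842 = 3.168.
n = (3.168 / 0.43)² = 7.367² = 54.28.
Round up.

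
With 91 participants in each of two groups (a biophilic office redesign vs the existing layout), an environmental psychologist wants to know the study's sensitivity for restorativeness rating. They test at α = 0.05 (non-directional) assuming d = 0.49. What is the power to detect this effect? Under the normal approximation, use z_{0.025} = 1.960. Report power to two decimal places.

power ≈ 0.91

For two equal groups, power = Φ(d·√(n/2) − z_{α/2}).
d·√(n/2) = 0.49 × √(91/2) = 0.49 × 6.745 = 3.305.
z_β = 3.305 − 1.960 = 1.345.
Power = Φ(1.345) = 0.911.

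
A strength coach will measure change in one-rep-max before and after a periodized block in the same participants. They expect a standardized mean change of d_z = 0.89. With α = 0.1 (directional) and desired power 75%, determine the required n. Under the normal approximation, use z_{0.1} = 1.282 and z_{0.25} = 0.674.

For a paired (one-sample on differences) test: n = ((z_{α} + z_β) / d)².
z_{α} + z_β = 1.282 + 0.674 = 1.956.
n = (1.956 / 0.89)² = 2.198² = 4.83.
Round up.

n = 5 pairs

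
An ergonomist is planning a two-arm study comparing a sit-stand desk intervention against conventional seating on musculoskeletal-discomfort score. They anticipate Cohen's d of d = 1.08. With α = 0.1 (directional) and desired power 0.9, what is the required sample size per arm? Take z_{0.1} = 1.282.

For two independent groups with equal n: n = 2·((z_{α} + z_β) / d)².
z_{α} + z_β = 1.282 + 1.282 = 2.564.
n = 2 × (2.564 / 1.08)² = 2 × 2.374² = 2 × 5.64 = 11.3.
Round up to the next whole participant.

n = 12 per group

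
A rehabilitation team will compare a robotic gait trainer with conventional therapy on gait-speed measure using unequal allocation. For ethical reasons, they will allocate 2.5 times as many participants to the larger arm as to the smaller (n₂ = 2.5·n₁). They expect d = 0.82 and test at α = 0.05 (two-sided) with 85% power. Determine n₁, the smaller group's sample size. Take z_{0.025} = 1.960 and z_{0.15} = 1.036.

With allocation ratio k = n₂/n₁ = 2.5, Var(x̄₁−x̄₂) = σ²(1/n₁ + 1/(k·n₁)) = σ²·(k+1)/(k·n₁).
So n₁ = (1 + 1/k)·((z_{α/2} + z_β)/d)² = 1.400 × (2.996/0.82)².
n₁ = 1.400 × 13.35 = 18.7.
Round up: n₁ = 19, giving n₂ = ⌈2.5 × 19⌉ = ⌈47.5⌉ = 48.

n₁ = 19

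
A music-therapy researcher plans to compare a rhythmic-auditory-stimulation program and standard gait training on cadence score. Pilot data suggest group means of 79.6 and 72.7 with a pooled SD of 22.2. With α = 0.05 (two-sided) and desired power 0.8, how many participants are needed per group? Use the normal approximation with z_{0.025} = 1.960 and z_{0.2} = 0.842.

Cohen's d = |M₁ − M₂| / SD_pooled = |79.6 − 72.7| / 22.2 = 6.9 / 22.2 = 0.311.
For two independent groups with equal n: n = 2·((z_{α/2} + z_β) / d)².
z_{α/2} + z_β = 1.960 + 0.842 = 2.802.
n = 2 × (2.802 / 0.311)² = 2 × 9.010² = 2 × 81.17 = 162.3.
Round up to the next whole participant.

n = 163 per group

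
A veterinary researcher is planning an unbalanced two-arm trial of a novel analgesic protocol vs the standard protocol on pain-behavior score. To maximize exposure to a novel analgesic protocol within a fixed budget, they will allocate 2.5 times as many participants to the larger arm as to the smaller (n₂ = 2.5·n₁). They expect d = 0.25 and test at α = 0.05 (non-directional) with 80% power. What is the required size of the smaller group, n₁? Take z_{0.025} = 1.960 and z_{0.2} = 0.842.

n₁ = 176

With allocation ratio k = n₂/n₁ = 2.5, Var(x̄₁−x̄₂) = σ²(1/n₁ + 1/(k·n₁)) = σ²·(k+1)/(k·n₁).
So n₁ = (1 + 1/k)·((z_{α/2} + z_β)/d)² = 1.400 × (2.802/0.25)².
n₁ = 1.400 × 125.62 = 175.9.
Round up: n₁ = 176, giving n₂ = 2.5 × 176 = 440.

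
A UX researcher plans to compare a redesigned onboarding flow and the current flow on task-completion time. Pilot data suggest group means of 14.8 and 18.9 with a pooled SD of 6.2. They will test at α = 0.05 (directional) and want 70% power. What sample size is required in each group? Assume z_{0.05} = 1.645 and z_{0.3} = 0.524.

n = 22 per group

Cohen's d = |M₁ − M₂| / SD_pooled = |14.8 − 18.9| / 6.2 = 4.1 / 6.2 = 0.661.
For two independent groups with equal n: n = 2·((z_{α} + z_β) / d)².
z_{α} + z_β = 1.645 + 0.524 = 2.169.
n = 2 × (2.169 / 0.661)² = 2 × 3.281² = 2 × 10.77 = 21.5.
Round up to the next whole participant.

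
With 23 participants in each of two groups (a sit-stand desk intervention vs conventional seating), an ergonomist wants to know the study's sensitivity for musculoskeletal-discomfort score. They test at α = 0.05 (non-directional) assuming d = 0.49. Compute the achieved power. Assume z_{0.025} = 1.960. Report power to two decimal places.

power ≈ 0.38

For two equal groups, power = Φ(d·√(n/2) − z_{α/2}).
d·√(n/2) = 0.49 × √(23/2) = 0.49 × 3.391 = 1.662.
z_β = 1.662 − 1.960 = -0.298.
Power = Φ(-0.298) = 0.383.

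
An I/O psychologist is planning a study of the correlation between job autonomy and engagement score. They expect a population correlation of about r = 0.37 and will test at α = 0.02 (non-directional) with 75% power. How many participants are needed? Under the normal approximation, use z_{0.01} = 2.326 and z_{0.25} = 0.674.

Fisher's z: C = ½·ln((1+r)/(1−r)) = ½·ln(2.1746) = 0.3884.
n = ((z_{α/2} + z_β)/C)² + 3.
(2.326 + 0.674) / 0.3884 = 3.000 / 0.3884 = 7.724.
n = 7.724² + 3 = 59.66 + 3 = 62.7.
Round up.

n = 63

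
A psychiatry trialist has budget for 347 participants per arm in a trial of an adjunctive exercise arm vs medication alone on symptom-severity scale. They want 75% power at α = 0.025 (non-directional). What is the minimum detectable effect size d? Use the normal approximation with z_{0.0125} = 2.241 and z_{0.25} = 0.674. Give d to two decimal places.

d_min ≈ 0.22

For two independent groups of n = 347 each: d_min = (z_{α/2} + z_β)·√(2/n).
z-sum = 2.241 + 0.674 = 2.915.
d_min = 2.915 × √(2/347) = 2.915 × 0.0759 = 0.221.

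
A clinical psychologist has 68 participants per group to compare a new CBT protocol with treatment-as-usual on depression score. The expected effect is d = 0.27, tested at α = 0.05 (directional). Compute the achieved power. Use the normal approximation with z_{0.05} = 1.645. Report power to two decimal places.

power ≈ 0.47

For two equal groups, power = Φ(d·√(n/2) − z_{α}).
d·√(n/2) = 0.27 × √(68/2) = 0.27 × 5.831 = 1.574.
z_β = 1.574 − 1.645 = -0.071.
Power = Φ(-0.071) = 0.472.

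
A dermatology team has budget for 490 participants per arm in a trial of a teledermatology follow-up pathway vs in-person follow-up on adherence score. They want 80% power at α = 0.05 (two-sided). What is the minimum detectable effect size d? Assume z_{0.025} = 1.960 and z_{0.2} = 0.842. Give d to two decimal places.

d_min ≈ 0.18

For two independent groups of n = 490 each: d_min = (z_{α/2} + z_β)·√(2/n).
z-sum = 1.960 + 0.842 = 2.802.
d_min = 2.802 × √(2/490) = 2.802 × 0.0639 = 0.179.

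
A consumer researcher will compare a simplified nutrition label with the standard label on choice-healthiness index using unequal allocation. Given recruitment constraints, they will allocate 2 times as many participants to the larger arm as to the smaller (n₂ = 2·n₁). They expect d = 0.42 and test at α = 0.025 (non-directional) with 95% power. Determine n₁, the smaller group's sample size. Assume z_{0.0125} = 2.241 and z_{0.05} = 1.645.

n₁ = 129

With allocation ratio k = n₂/n₁ = 2, Var(x̄₁−x̄₂) = σ²(1/n₁ + 1/(k·n₁)) = σ²·(k+1)/(k·n₁).
So n₁ = (1 + 1/k)·((z_{α/2} + z_β)/d)² = 1.500 × (3.886/0.42)².
n₁ = 1.500 × 85.61 = 128.4.
Round up: n₁ = 129, giving n₂ = 2 × 129 = 258.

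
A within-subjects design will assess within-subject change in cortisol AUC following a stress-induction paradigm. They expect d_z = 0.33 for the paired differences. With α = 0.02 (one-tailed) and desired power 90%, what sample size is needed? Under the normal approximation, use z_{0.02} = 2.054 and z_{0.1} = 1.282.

For a paired (one-sample on differences) test: n = ((z_{α} + z_β) / d)².
z_{α} + z_β = 2.054 + 1.282 = 3.336.
n = (3.336 / 0.33)² = 10.109² = 102.19.
Round up.

n = 103 pairs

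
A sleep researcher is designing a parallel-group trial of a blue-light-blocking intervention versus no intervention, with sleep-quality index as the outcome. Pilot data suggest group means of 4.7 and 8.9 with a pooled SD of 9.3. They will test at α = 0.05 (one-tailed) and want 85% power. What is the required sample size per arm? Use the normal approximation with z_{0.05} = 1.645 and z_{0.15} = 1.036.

Cohen's d = |M₁ − M₂| / SD_pooled = |4.7 − 8.9| / 9.3 = 4.2 / 9.3 = 0.452.
For two independent groups with equal n: n = 2·((z_{α} + z_β) / d)².
z_{α} + z_β = 1.645 + 1.036 = 2.681.
n = 2 × (2.681 / 0.452)² = 2 × 5.931² = 2 × 35.18 = 70.4.
Round up to the next whole participant.

n = 71 per group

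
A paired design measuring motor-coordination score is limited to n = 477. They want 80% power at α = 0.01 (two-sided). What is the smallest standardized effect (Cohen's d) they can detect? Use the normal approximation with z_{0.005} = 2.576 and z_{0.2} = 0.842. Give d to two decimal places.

d_min ≈ 0.16

For a single sample (or paired design) of n = 477: d_min = (z_{α/2} + z_β)/√n.
z-sum = 2.576 + 0.842 = 3.418.
d_min = 3.418 / √477 = 3.418 / 21.840 = 0.156.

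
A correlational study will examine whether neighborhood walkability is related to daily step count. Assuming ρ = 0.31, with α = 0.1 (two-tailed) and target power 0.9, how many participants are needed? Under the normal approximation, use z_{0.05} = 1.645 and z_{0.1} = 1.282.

n = 87

Fisher's z: C = ½·ln((1+r)/(1−r)) = ½·ln(1.8986) = 0.3205.
n = ((z_{α/2} + z_β)/C)² + 3.
(1.645 + 1.282) / 0.3205 = 2.927 / 0.3205 = 9.133.
n = 9.133² + 3 = 83.40 + 3 = 86.4.
Round up.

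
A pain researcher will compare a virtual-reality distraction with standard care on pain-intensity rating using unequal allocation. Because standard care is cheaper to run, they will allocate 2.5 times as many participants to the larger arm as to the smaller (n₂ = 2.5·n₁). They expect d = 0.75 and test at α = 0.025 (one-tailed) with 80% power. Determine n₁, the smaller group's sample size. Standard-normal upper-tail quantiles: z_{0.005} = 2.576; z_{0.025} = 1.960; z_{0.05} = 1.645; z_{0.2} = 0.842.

n₁ = 20

With allocation ratio k = n₂/n₁ = 2.5, Var(x̄₁−x̄₂) = σ²(1/n₁ + 1/(k·n₁)) = σ²·(k+1)/(k·n₁).
So n₁ = (1 + 1/k)·((z_{α} + z_β)/d)² = 1.400 × (2.802/0.75)².
n₁ = 1.400 × 13.96 = 19.5.
Round up: n₁ = 20, giving n₂ = 2.5 × 20 = 50.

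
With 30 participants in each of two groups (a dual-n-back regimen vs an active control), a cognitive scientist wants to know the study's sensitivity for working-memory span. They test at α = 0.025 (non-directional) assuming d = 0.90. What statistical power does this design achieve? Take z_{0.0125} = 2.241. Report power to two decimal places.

For two equal groups, power = Φ(d·√(n/2) − z_{α/2}).
d·√(n/2) = 0.90 × √(30/2) = 0.90 × 3.873 = 3.486.
z_β = 3.486 − 2.241 = 1.245.
Power = Φ(1.245) = 0.893.

power ≈ 0.89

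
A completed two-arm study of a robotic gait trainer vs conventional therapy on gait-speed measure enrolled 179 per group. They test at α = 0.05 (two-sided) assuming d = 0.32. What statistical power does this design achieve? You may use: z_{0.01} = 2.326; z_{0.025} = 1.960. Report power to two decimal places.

power ≈ 0.86

For two equal groups, power = Φ(d·√(n/2) − z_{α/2}).
d·√(n/2) = 0.32 × √(179/2) = 0.32 × 9.460 = 3.027.
z_β = 3.027 − 1.960 = 1.067.
Power = Φ(1.067) = 0.857.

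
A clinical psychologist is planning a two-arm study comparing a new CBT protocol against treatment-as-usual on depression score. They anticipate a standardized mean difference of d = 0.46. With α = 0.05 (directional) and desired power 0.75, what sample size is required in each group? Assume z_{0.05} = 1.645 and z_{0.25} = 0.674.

n = 51 per group

For two independent groups with equal n: n = 2·((z_{α} + z_β) / d)².
z_{α} + z_β = 1.645 + 0.674 = 2.319.
n = 2 × (2.319 / 0.46)² = 2 × 5.041² = 2 × 25.41 = 50.8.
Round up to the next whole participant.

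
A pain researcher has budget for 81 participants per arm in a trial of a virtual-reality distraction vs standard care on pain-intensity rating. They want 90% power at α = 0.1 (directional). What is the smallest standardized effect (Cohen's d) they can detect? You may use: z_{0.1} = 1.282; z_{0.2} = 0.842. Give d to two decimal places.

d_min ≈ 0.40

For two independent groups of n = 81 each: d_min = (z_{α} + z_β)·√(2/n).
z-sum = 1.282 + 1.282 = 2.564.
d_min = 2.564 × √(2/81) = 2.564 × 0.1571 = 0.403.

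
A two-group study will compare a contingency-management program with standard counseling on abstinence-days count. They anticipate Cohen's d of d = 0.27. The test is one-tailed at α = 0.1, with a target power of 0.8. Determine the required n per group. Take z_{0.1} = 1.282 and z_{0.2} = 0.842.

For two independent groups with equal n: n = 2·((z_{α} + z_β) / d)².
z_{α} + z_β = 1.282 + 0.842 = 2.124.
n = 2 × (2.124 / 0.27)² = 2 × 7.867² = 2 × 61.88 = 123.8.
Round up to the next whole participant.

n = 124 per group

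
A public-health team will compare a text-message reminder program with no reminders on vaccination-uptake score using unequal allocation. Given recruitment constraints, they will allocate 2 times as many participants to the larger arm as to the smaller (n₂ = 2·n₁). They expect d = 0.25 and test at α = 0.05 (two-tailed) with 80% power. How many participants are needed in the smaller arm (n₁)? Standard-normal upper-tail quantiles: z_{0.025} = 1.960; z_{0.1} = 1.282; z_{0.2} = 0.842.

n₁ = 189

With allocation ratio k = n₂/n₁ = 2, Var(x̄₁−x̄₂) = σ²(1/n₁ + 1/(k·n₁)) = σ²·(k+1)/(k·n₁).
So n₁ = (1 + 1/k)·((z_{α/2} + z_β)/d)² = 1.500 × (2.802/0.25)².
n₁ = 1.500 × 125.62 = 188.4.
Round up: n₁ = 189, giving n₂ = 2 × 189 = 378.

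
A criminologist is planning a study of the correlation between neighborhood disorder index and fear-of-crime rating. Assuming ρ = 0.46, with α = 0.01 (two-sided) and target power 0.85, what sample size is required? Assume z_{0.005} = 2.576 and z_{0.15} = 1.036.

Fisher's z: C = ½·ln((1+r)/(1−r)) = ½·ln(2.7037) = 0.4973.
n = ((z_{α/2} + z_β)/C)² + 3.
(2.576 + 1.036) / 0.4973 = 3.612 / 0.4973 = 7.263.
n = 7.263² + 3 = 52.75 + 3 = 55.8.
Round up.

n = 56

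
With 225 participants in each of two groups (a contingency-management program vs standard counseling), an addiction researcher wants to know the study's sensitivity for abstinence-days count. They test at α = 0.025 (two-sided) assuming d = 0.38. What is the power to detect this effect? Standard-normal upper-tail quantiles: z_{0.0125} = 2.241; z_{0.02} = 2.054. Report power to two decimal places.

power ≈ 0.96

For two equal groups, power = Φ(d·√(n/2) − z_{α/2}).
d·√(n/2) = 0.38 × √(225/2) = 0.38 × 10.607 = 4.031.
z_β = 4.031 − 2.241 = 1.790.
Power = Φ(1.790) = 0.963.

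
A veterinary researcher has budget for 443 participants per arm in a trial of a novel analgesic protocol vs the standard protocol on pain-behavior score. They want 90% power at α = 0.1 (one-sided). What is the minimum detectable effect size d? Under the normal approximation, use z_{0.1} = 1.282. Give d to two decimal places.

d_min ≈ 0.17

For two independent groups of n = 443 each: d_min = (z_{α} + z_β)·√(2/n).
z-sum = 1.282 + 1.282 = 2.564.
d_min = 2.564 × √(2/443) = 2.564 × 0.0672 = 0.172.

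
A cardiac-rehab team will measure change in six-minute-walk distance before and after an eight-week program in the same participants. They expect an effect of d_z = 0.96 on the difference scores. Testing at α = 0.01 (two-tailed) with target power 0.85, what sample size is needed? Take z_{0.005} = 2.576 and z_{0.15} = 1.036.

For a paired (one-sample on differences) test: n = ((z_{α/2} + z_β) / d)².
z_{α/2} + z_β = 2.576 + 1.036 = 3.612.
n = (3.612 / 0.96)² = 3.763² = 14.16.
Round up.

n = 15 pairs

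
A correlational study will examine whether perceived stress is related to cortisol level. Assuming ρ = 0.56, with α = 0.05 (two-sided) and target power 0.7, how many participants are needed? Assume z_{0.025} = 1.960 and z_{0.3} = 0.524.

n = 19

Fisher's z: C = ½·ln((1+r)/(1−r)) = ½·ln(3.5455) = 0.6328.
n = ((z_{α/2} + z_β)/C)² + 3.
(1.960 + 0.524) / 0.6328 = 2.484 / 0.6328 = 3.925.
n = 3.925² + 3 = 15.41 + 3 = 18.4.
Round up.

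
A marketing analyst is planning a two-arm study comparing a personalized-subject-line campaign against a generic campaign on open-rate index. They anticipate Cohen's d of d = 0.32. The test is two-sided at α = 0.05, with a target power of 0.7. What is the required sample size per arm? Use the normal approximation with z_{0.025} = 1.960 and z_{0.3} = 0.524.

n = 121 per group

For two independent groups with equal n: n = 2·((z_{α/2} + z_β) / d)².
z_{α/2} + z_β = 1.960 + 0.524 = 2.484.
n = 2 × (2.484 / 0.32)² = 2 × 7.763² = 2 × 60.26 = 120.5.
Round up to the next whole participant.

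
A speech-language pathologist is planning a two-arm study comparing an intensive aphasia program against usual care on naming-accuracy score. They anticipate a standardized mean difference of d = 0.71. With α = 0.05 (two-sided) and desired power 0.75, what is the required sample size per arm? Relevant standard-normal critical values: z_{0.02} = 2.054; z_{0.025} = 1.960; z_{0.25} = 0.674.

For two independent groups with equal n: n = 2·((z_{α/2} + z_β) / d)².
z_{α/2} + z_β = 1.960 + 0.674 = 2.634.
n = 2 × (2.634 / 0.71)² = 2 × 3.710² = 2 × 13.76 = 27.5.
Round up to the next whole participant.

n = 28 per group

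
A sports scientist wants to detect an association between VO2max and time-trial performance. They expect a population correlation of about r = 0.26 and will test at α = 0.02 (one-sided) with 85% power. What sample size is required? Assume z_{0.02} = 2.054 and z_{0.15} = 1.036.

n = 138

Fisher's z: C = ½·ln((1+r)/(1−r)) = ½·ln(1.7027) = 0.2661.
n = ((z_{α} + z_β)/C)² + 3.
(2.054 + 1.036) / 0.2661 = 3.090 / 0.2661 = 11.612.
n = 11.612² + 3 = 134.84 + 3 = 137.8.
Round up.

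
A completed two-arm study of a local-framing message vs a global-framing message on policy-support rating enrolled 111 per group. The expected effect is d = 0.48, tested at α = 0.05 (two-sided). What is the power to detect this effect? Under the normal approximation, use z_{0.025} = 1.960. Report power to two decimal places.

power ≈ 0.95

For two equal groups, power = Φ(d·√(n/2) − z_{α/2}).
d·√(n/2) = 0.48 × √(111/2) = 0.48 × 7.450 = 3.576.
z_β = 3.576 − 1.960 = 1.616.
Power = Φ(1.616) = 0.947.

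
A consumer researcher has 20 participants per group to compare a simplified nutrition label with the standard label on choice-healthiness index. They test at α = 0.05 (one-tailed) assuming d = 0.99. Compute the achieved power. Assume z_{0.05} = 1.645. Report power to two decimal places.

For two equal groups, power = Φ(d·√(n/2) − z_{α}).
d·√(n/2) = 0.99 × √(20/2) = 0.99 × 3.162 = 3.131.
z_β = 3.131 − 1.645 = 1.486.
Power = Φ(1.486) = 0.931.

power ≈ 0.93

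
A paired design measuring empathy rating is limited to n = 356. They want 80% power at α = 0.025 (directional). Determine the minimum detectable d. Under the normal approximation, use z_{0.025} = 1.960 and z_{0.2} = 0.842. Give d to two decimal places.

d_min ≈ 0.15

For a single sample (or paired design) of n = 356: d_min = (z_{α} + z_β)/√n.
z-sum = 1.960 + 0.842 = 2.802.
d_min = 2.802 / √356 = 2.802 / 18.868 = 0.149.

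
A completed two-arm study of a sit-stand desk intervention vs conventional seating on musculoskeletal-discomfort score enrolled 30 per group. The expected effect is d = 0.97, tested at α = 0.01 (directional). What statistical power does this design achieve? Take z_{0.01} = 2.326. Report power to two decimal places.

For two equal groups, power = Φ(d·√(n/2) − z_{α}).
d·√(n/2) = 0.97 × √(30/2) = 0.97 × 3.873 = 3.757.
z_β = 3.757 − 2.326 = 1.431.
Power = Φ(1.431) = 0.924.

power ≈ 0.92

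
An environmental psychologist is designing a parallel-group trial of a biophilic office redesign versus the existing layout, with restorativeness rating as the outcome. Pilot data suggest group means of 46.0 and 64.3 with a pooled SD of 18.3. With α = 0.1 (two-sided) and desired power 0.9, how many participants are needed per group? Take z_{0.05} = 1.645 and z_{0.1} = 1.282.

Cohen's d = |M₁ − M₂| / SD_pooled = |46.0 − 64.3| / 18.3 = 18.3 / 18.3 = 1.000.
For two independent groups with equal n: n = 2·((z_{α/2} + z_β) / d)².
z_{α/2} + z_β = 1.645 + 1.282 = 2.927.
n = 2 × (2.927 / 1.000)² = 2 × 2.927² = 2 × 8.57 = 17.1.
Round up to the next whole participant.

n = 18 per group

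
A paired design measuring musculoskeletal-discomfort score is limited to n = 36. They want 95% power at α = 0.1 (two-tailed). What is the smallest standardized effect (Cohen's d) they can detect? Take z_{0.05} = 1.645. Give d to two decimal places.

d_min ≈ 0.55

For a single sample (or paired design) of n = 36: d_min = (z_{α/2} + z_β)/√n.
z-sum = 1.645 + 1.645 = 3.290.
d_min = 3.290 / √36 = 3.290 / 6.000 = 0.548.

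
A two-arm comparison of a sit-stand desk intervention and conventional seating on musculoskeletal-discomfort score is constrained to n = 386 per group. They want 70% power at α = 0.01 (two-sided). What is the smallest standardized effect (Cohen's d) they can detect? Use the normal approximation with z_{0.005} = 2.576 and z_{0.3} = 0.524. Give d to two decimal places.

d_min ≈ 0.22

For two independent groups of n = 386 each: d_min = (z_{α/2} + z_β)·√(2/n).
z-sum = 2.576 + 0.524 = 3.100.
d_min = 3.100 × √(2/386) = 3.100 × 0.0720 = 0.223.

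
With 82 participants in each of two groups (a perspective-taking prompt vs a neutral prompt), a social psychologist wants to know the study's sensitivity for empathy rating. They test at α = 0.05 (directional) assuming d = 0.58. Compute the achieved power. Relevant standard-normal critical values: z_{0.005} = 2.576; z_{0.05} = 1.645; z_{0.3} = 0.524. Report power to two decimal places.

power ≈ 0.98

For two equal groups, power = Φ(d·√(n/2) − z_{α}).
d·√(n/2) = 0.58 × √(82/2) = 0.58 × 6.403 = 3.714.
z_β = 3.714 − 1.645 = 2.069.
Power = Φ(2.069) = 0.981.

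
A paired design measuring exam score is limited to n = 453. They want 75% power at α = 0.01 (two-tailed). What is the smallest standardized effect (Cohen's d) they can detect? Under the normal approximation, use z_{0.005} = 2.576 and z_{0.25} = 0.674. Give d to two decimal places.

d_min ≈ 0.15

For a single sample (or paired design) of n = 453: d_min = (z_{α/2} + z_β)/√n.
z-sum = 2.576 + 0.674 = 3.250.
d_min = 3.250 / √453 = 3.250 / 21.284 = 0.153.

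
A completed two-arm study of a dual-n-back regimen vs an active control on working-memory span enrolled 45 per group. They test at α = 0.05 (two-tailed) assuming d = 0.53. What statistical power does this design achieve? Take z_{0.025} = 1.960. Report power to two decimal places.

power ≈ 0.71

For two equal groups, power = Φ(d·√(n/2) − z_{α/2}).
d·√(n/2) = 0.53 × √(45/2) = 0.53 × 4.743 = 2.514.
z_β = 2.514 − 1.960 = 0.554.
Power = Φ(0.554) = 0.710.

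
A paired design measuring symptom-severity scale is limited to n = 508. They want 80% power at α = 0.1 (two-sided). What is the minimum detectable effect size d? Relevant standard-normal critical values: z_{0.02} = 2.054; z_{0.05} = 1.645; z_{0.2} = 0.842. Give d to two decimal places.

For a single sample (or paired design) of n = 508: d_min = (z_{α/2} + z_β)/√n.
z-sum = 1.645 + 0.842 = 2.487.
d_min = 2.487 / √508 = 2.487 / 22.539 = 0.110.

d_min ≈ 0.11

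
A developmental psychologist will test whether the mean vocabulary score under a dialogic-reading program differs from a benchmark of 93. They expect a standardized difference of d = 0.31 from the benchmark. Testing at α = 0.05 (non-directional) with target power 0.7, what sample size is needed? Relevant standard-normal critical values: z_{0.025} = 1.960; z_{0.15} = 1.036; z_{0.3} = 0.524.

n = 65

For a one-sample test: n = ((z_{α/2} + z_β) / d)².
z_{α/2} + z_β = 1.960 + 0.524 = 2.484.
n = (2.484 / 0.31)² = 8.013² = 64.21.
Round up.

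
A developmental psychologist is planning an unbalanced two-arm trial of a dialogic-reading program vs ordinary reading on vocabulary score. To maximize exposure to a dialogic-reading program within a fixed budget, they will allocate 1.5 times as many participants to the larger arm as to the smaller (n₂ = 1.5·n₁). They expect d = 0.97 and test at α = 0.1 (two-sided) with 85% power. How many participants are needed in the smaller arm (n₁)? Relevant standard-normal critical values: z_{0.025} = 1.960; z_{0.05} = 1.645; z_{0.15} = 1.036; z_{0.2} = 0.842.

n₁ = 13

With allocation ratio k = n₂/n₁ = 1.5, Var(x̄₁−x̄₂) = σ²(1/n₁ + 1/(k·n₁)) = σ²·(k+1)/(k·n₁).
So n₁ = (1 + 1/k)·((z_{α/2} + z_β)/d)² = 1.667 × (2.681/0.97)².
n₁ = 1.667 × 7.64 = 12.7.
Round up: n₁ = 13, giving n₂ = ⌈1.5 × 13⌉ = ⌈19.5⌉ = 20.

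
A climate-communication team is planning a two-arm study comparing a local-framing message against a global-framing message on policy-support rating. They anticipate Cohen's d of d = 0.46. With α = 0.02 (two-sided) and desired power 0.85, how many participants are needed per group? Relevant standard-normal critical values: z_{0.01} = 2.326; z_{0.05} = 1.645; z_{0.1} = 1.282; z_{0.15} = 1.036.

For two independent groups with equal n: n = 2·((z_{α/2} + z_β) / d)².
z_{α/2} + z_β = 2.326 + 1.036 = 3.362.
n = 2 × (3.362 / 0.46)² = 2 × 7.309² = 2 × 53.42 = 106.8.
Round up to the next whole participant.

n = 107 per group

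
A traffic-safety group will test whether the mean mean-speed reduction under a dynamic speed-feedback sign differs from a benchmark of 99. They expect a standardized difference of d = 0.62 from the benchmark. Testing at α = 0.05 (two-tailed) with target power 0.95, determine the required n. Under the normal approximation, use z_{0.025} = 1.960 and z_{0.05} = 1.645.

n = 34

For a one-sample test: n = ((z_{α/2} + z_β) / d)².
z_{α/2} + z_β = 1.960 + 1.645 = 3.605.
n = (3.605 / 0.62)² = 5.815² = 33.81.
Round up.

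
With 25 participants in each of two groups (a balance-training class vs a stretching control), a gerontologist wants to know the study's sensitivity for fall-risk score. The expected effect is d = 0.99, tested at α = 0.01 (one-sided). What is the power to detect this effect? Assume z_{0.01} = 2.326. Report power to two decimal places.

For two equal groups, power = Φ(d·√(n/2) − z_{α}).
d·√(n/2) = 0.99 × √(25/2) = 0.99 × 3.536 = 3.500.
z_β = 3.500 − 2.326 = 1.174.
Power = Φ(1.174) = 0.880.

power ≈ 0.88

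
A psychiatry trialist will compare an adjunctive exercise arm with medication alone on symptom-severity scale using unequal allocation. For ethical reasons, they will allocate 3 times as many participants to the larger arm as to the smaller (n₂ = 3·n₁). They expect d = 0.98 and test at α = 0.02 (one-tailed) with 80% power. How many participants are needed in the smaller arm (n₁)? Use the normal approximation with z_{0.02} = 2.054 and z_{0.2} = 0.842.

n₁ = 12

With allocation ratio k = n₂/n₁ = 3, Var(x̄₁−x̄₂) = σ²(1/n₁ + 1/(k·n₁)) = σ²·(k+1)/(k·n₁).
So n₁ = (1 + 1/k)·((z_{α} + z_β)/d)² = 1.333 × (2.896/0.98)².
n₁ = 1.333 × 8.73 = 11.6.
Round up: n₁ = 12, giving n₂ = 3 × 12 = 36.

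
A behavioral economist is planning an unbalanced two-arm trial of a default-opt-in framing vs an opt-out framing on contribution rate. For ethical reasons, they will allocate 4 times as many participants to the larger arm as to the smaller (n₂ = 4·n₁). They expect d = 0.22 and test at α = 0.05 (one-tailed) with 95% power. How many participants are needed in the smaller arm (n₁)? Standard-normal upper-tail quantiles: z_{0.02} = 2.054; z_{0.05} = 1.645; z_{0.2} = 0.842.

With allocation ratio k = n₂/n₁ = 4, Var(x̄₁−x̄₂) = σ²(1/n₁ + 1/(k·n₁)) = σ²·(k+1)/(k·n₁).
So n₁ = (1 + 1/k)·((z_{α} + z_β)/d)² = 1.250 × (3.290/0.22)².
n₁ = 1.250 × 223.64 = 279.5.
Round up: n₁ = 280, giving n₂ = 4 × 280 = 1120.

n₁ = 280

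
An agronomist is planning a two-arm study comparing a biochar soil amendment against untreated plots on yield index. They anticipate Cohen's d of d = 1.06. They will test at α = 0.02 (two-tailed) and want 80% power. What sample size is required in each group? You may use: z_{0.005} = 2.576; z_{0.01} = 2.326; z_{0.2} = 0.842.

n = 18 per group

For two independent groups with equal n: n = 2·((z_{α/2} + z_β) / d)².
z_{α/2} + z_β = 2.326 + 0.842 = 3.168.
n = 2 × (3.168 / 1.06)² = 2 × 2.989² = 2 × 8.93 = 17.9.
Round up to the next whole participant.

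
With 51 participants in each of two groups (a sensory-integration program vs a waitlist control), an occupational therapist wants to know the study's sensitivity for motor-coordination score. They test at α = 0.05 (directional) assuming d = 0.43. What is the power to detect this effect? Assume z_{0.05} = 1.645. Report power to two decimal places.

For two equal groups, power = Φ(d·√(n/2) − z_{α}).
d·√(n/2) = 0.43 × √(51/2) = 0.43 × 5.050 = 2.171.
z_β = 2.171 − 1.645 = 0.526.
Power = Φ(0.526) = 0.701.

power ≈ 0.70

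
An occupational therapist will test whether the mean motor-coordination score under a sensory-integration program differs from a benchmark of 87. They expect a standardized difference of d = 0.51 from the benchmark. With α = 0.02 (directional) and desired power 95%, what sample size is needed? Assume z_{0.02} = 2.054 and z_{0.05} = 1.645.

n = 53

For a one-sample test: n = ((z_{α} + z_β) / d)².
z_{α} + z_β = 2.054 + 1.645 = 3.699.
n = (3.699 / 0.51)² = 7.253² = 52.61.
Round up.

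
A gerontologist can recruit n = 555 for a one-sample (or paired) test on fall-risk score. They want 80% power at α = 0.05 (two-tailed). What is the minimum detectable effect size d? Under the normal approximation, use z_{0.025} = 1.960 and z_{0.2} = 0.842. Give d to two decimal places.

d_min ≈ 0.12

For a single sample (or paired design) of n = 555: d_min = (z_{α/2} + z_β)/√n.
z-sum = 1.960 + 0.842 = 2.802.
d_min = 2.802 / √555 = 2.802 / 23.558 = 0.119.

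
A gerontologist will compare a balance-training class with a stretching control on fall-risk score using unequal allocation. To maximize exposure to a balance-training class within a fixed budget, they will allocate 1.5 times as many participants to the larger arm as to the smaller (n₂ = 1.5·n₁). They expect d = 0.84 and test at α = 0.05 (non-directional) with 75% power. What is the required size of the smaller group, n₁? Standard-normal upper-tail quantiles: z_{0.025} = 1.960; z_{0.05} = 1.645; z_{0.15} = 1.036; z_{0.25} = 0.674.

n₁ = 17

With allocation ratio k = n₂/n₁ = 1.5, Var(x̄₁−x̄₂) = σ²(1/n₁ + 1/(k·n₁)) = σ²·(k+1)/(k·n₁).
So n₁ = (1 + 1/k)·((z_{α/2} + z_β)/d)² = 1.667 × (2.634/0.84)².
n₁ = 1.667 × 9.83 = 16.4.
Round up: n₁ = 17, giving n₂ = ⌈1.5 × 17⌉ = ⌈25.5⌉ = 26.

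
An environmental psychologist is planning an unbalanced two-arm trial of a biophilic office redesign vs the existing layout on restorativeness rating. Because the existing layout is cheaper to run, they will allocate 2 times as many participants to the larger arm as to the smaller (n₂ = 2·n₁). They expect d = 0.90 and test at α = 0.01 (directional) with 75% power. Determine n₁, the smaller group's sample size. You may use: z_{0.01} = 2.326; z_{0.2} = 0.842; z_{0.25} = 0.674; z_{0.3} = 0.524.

n₁ = 17

With allocation ratio k = n₂/n₁ = 2, Var(x̄₁−x̄₂) = σ²(1/n₁ + 1/(k·n₁)) = σ²·(k+1)/(k·n₁).
So n₁ = (1 + 1/k)·((z_{α} + z_β)/d)² = 1.500 × (3.000/0.90)².
n₁ = 1.500 × 11.11 = 16.7.
Round up: n₁ = 17, giving n₂ = 2 × 17 = 34.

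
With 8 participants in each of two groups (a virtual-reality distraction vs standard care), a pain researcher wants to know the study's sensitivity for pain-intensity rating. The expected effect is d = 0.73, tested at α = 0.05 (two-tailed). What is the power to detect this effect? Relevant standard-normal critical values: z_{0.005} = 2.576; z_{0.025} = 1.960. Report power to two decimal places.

power ≈ 0.31

For two equal groups, power = Φ(d·√(n/2) − z_{α/2}).
d·√(n/2) = 0.73 × √(8/2) = 0.73 × 2.000 = 1.460.
z_β = 1.460 − 1.960 = -0.500.
Power = Φ(-0.500) = 0.309.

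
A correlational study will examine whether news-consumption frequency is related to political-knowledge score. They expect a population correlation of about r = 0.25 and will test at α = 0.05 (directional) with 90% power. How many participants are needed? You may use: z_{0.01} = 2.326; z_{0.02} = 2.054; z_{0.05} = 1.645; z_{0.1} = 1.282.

Fisher's z: C = ½·ln((1+r)/(1−r)) = ½·ln(1.6667) = 0.2554.
n = ((z_{α} + z_β)/C)² + 3.
(1.645 + 1.282) / 0.2554 = 2.927 / 0.2554 = 11.460.
n = 11.460² + 3 = 131.34 + 3 = 134.3.
Round up.

n = 135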